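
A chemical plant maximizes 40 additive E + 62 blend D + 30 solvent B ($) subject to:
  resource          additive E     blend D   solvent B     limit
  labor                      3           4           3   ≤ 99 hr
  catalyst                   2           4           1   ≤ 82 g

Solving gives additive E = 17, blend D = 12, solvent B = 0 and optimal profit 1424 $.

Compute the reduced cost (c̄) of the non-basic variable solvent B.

-3.5

Both labor and catalyst are binding at x*.
The binding rows give the dual system: 3·y_labor + 2·y_catalyst = 40 and 4·y_labor + 4·y_catalyst = 62.
→ y_labor = 9 and y_catalyst = 6.5.
Reduced cost of solvent B: c₃ − yᵀa₃ = 30 − (9·3 + 6.5·1) = 30 − 33.5 = -3.5.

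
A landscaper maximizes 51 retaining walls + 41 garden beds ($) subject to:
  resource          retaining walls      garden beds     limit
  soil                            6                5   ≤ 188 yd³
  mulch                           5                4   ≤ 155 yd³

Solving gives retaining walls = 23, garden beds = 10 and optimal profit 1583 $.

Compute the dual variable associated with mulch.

9

At the optimum: soil uses 188 of 188 (binding); mulch uses 155 of 155 (binding).
From A_Bᵀ y = c: 6·y_soil + 5·y_mulch = 51; 5·y_soil + 4·y_mulch = 41.
→ y_soil = 1 and y_mulch = 9.
Shadow price of mulch = 9.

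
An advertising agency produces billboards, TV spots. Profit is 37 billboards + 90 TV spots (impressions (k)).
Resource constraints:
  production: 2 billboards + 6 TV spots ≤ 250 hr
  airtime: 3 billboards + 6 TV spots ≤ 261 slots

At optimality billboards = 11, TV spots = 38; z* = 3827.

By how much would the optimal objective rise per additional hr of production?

Check each constraint at x*: production 250/250 (tight); airtime 261/261 (tight).
Dual feasibility on the basic columns requires 2·y_production + 3·y_airtime = 37, 6·y_production + 6·y_airtime = 90.
→ y_production = 8 and y_airtime = 7.
Shadow price of production = 8.

8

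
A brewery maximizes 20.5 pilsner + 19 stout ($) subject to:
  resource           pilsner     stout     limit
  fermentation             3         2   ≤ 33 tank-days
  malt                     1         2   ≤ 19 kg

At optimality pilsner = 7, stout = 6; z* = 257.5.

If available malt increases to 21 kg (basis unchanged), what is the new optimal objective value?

265.5

At the optimum: fermentation uses 33 of 33 (binding); malt uses 19 of 19 (binding).
From A_Bᵀ y = c: 3·y_fermentation + 1·y_malt = 20.5; 2·y_fermentation + 2·y_malt = 19.
→ y_fermentation = 5.5 and y_malt = 4.
Δz = y_malt·Δb = 4 × (2) = 8, so new z* = 257.5 + 8 = 265.5.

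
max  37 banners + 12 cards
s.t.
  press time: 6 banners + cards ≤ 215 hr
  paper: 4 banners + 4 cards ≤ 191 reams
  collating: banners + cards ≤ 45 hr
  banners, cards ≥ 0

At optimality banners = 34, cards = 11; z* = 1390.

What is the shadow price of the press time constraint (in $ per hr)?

5

Check each constraint at x*: press time 215/215 (tight); paper 180/191 (slack 11); collating 45/45 (tight).
Since paper is not tight, its dual is 0.
Dual feasibility on the basic columns requires 6·y_press time + 1·y_collating = 37, 1·y_press time + 1·y_collating = 12.
→ y_press time = 5 and y_collating = 7.
Shadow price of press time = 5.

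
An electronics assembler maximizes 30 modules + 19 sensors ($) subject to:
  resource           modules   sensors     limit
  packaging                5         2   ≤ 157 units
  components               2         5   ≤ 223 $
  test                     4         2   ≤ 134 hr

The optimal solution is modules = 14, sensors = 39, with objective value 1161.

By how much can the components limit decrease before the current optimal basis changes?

72

Binding constraints: components, test. The basis is B = [[2,5],[4,2]] with det -16.
Per unit decrease in components, x* moves by d = (0.125, -0.25).
The basis stays optimal until packaging becomes binding; allowable decrease = 72 $.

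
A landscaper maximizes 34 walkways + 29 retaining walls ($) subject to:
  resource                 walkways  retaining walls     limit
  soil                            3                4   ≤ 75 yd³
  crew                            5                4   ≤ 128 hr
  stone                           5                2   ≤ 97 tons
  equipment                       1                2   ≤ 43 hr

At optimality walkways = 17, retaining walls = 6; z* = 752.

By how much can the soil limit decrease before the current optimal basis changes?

Binding constraints: soil, stone. The basis is B = [[3,4],[5,2]] with det -14.
Per unit decrease in soil, x* moves by d = (0.1429, -0.3571).
The basis stays optimal until retaining walls reaches 0; allowable decrease = 16.8 yd³.

16.8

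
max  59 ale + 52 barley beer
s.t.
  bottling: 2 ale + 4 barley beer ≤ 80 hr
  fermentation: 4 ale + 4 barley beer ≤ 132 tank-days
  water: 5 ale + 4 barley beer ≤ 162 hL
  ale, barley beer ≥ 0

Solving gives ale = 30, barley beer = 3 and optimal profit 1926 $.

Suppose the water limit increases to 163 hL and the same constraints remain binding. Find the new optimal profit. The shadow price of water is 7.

Δb = 1, so new z* = 1926 + (7)·(1) = 1926 + 7 = 1933.

1933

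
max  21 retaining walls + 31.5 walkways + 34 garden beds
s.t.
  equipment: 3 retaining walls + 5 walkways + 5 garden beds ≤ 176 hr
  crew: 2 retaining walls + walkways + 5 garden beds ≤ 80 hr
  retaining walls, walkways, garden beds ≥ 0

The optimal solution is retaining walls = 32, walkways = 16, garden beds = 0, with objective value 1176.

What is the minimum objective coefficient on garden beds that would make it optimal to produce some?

At the optimum: equipment uses 176 of 176 (binding); crew uses 80 of 80 (binding).
Dual feasibility on the basic columns requires 3·y_equipment + 2·y_crew = 21, 5·y_equipment + 1·y_crew = 31.5.
This yields shadow prices y_equipment = 6, y_crew = 1.5.
garden beds enters the basis when its profit ≥ yᵀa₃ = 6·5 + 1.5·5 = 37.5.

37.5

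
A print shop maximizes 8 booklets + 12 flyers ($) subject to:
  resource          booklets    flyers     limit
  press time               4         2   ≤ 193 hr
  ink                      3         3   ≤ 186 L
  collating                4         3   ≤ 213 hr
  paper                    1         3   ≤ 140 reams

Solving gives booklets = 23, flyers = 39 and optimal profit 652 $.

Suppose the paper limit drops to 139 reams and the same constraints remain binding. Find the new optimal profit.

650

At the optimum: press time uses 170 of 193 (slack = 23); ink uses 186 of 186 (binding); collating uses 209 of 213 (slack = 4); paper uses 140 of 140 (binding).
Slack constraints have shadow price 0 (complementary slackness).
From A_Bᵀ y = c: 3·y_ink + 1·y_paper = 8; 3·y_ink + 3·y_paper = 12.
This yields shadow prices y_ink = 2, y_paper = 2.
Δz = y_paper·Δb = 2 × (-1) = -2, so new z* = 652 − 2 = 650.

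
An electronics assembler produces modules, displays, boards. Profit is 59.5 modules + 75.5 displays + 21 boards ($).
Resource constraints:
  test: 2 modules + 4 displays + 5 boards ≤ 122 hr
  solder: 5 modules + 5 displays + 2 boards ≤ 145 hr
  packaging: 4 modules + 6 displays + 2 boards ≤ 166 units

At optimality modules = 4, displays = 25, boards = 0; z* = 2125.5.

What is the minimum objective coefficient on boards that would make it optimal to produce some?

Binding: solder and packaging. Non-binding: test (14 unused).
Slack constraints have shadow price 0 (complementary slackness).
Dual feasibility on the basic columns requires 5·y_solder + 4·y_packaging = 59.5, 5·y_solder + 6·y_packaging = 75.5.
→ y_solder = 5.5 and y_packaging = 8.
boards enters the basis when its profit ≥ yᵀa₃ = 5.5·2 + 8·2 = 27.

27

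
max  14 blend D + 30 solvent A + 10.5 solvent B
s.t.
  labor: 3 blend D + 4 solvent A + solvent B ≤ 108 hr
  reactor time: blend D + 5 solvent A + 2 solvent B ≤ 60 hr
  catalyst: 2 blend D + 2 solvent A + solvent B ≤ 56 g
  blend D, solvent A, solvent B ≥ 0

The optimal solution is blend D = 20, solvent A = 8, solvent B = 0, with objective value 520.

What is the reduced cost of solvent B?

-2.5

At the optimum: labor uses 92 of 108 (slack = 16); reactor time uses 60 of 60 (binding); catalyst uses 56 of 56 (binding).
Since labor is not tight, its dual is 0.
Dual feasibility on the basic columns requires 1·y_reactor time + 2·y_catalyst = 14, 5·y_reactor time + 2·y_catalyst = 30.
→ y_reactor time = 4 and y_catalyst = 5.
Reduced cost of solvent B: c₃ − yᵀa₃ = 10.5 − (4·2 + 5·1) = 10.5 − 13 = -2.5.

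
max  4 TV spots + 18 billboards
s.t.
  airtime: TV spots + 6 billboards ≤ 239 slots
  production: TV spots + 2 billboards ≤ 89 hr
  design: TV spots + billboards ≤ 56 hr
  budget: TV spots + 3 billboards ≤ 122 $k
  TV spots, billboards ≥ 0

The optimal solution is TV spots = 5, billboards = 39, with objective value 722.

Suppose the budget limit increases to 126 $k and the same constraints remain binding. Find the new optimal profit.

At the optimum: airtime uses 239 of 239 (binding); production uses 83 of 89 (slack = 6); design uses 44 of 56 (slack = 12); budget uses 122 of 122 (binding).
By complementary slackness, y = 0 for the non-binding constraints.
The binding rows give the dual system: 1·y_airtime + 1·y_budget = 4 and 6·y_airtime + 3·y_budget = 18.
This yields shadow prices y_airtime = 2, y_budget = 2.
Δz = y_budget·Δb = 2 × (4) = 8, so new z* = 722 + 8 = 730.

730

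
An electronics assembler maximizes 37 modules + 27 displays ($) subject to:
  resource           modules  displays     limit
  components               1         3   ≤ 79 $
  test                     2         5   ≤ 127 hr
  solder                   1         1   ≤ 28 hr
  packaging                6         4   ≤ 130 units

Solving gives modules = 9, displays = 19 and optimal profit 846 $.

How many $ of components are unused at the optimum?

13

components used = 1·9 + 3·19 = 66; slack = 79 − 66 = 13.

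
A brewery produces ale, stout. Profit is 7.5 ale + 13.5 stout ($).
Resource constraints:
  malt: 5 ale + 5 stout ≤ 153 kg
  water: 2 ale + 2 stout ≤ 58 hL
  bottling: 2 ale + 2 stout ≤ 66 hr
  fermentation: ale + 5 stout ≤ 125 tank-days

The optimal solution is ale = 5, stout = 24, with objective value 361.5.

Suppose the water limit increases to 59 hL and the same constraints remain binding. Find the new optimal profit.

364.5

Check each constraint at x*: malt 145/153 (slack 8); water 58/58 (tight); bottling 58/66 (slack 8); fermentation 125/125 (tight).
Since malt, bottling are not tight, their duals are 0.
Dual feasibility on the basic columns requires 2·y_water + 1·y_fermentation = 7.5, 2·y_water + 5·y_fermentation = 13.5.
Solving: y_water = 3, y_fermentation = 1.5.
Δz = y_water·Δb = 3 × (1) = 3, so new z* = 361.5 + 3 = 364.5.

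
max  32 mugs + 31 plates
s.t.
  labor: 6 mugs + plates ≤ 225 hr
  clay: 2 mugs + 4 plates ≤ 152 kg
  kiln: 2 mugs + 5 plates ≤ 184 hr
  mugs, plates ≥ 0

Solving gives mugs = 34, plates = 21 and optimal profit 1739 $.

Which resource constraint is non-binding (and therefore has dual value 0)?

labor: 225/225 (binding)
clay: 152/152 (binding)
kiln: 173/184 (slack 11)
By complementary slackness, a constraint with positive slack has shadow price 0 → kiln.

kiln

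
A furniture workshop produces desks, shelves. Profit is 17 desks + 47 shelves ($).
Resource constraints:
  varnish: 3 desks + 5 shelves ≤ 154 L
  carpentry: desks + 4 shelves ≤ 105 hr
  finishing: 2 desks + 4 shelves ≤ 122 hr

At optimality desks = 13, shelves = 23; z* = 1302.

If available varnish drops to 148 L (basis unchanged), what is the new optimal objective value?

1284

Check each constraint at x*: varnish 154/154 (tight); carpentry 105/105 (tight); finishing 118/122 (slack 4).
Since finishing is not tight, its dual is 0.
The binding rows give the dual system: 3·y_varnish + 1·y_carpentry = 17 and 5·y_varnish + 4·y_carpentry = 47.
This yields shadow prices y_varnish = 3, y_carpentry = 8.
Δz = y_varnish·Δb = 3 × (-6) = -18, so new z* = 1302 − 18 = 1284.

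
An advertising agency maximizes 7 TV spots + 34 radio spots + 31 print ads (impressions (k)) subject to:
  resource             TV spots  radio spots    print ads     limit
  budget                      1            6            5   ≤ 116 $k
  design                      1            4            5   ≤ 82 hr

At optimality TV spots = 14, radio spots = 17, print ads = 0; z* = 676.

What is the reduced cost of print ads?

-4

Both budget and design are binding at x*.
Dual feasibility on the basic columns requires 1·y_budget + 1·y_design = 7, 6·y_budget + 4·y_design = 34.
→ y_budget = 3 and y_design = 4.
Reduced cost of print ads: c₃ − yᵀa₃ = 31 − (3·5 + 4·5) = 31 − 35 = -4.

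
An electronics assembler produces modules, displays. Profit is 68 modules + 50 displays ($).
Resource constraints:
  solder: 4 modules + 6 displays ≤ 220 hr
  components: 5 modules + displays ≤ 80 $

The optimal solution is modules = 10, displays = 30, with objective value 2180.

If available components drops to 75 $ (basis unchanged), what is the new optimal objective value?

2140

At the optimum: solder uses 220 of 220 (binding); components uses 80 of 80 (binding).
From A_Bᵀ y = c: 4·y_solder + 5·y_components = 68; 6·y_solder + 1·y_components = 50.
Solving: y_solder = 7, y_components = 8.
Δz = y_components·Δb = 8 × (-5) = -40, so new z* = 2180 − 40 = 2140.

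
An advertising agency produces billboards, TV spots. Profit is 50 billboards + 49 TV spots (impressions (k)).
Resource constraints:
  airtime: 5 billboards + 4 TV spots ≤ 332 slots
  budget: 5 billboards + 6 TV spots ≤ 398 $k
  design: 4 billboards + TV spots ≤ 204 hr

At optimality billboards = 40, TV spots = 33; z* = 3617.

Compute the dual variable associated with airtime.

5.5

Check each constraint at x*: airtime 332/332 (tight); budget 398/398 (tight); design 193/204 (slack 11).
Since design is not tight, its dual is 0.
From A_Bᵀ y = c: 5·y_airtime + 5·y_budget = 50; 4·y_airtime + 6·y_budget = 49.
This yields shadow prices y_airtime = 5.5, y_budget = 4.5.
Shadow price of airtime = 5.5.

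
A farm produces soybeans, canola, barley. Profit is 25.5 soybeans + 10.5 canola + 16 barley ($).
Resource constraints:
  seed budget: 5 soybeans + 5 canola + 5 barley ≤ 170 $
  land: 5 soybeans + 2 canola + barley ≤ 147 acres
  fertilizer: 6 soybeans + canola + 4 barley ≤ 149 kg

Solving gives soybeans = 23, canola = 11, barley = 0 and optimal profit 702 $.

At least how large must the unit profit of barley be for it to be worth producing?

19.5

At the optimum: seed budget uses 170 of 170 (binding); land uses 137 of 147 (slack = 10); fertilizer uses 149 of 149 (binding).
Since land is not tight, its dual is 0.
From A_Bᵀ y = c: 5·y_seed budget + 6·y_fertilizer = 25.5; 5·y_seed budget + 1·y_fertilizer = 10.5.
This yields shadow prices y_seed budget = 1.5, y_fertilizer = 3.
barley enters the basis when its profit ≥ yᵀa₃ = 1.5·5 + 3·4 = 19.5.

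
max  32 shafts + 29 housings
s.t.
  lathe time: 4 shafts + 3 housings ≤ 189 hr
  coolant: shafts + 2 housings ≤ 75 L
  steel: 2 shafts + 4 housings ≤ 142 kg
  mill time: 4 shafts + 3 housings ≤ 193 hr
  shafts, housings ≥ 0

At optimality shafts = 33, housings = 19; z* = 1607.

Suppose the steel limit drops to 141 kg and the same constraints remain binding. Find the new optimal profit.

1605

At the optimum: lathe time uses 189 of 189 (binding); coolant uses 71 of 75 (slack = 4); steel uses 142 of 142 (binding); mill time uses 189 of 193 (slack = 4).
Since coolant, mill time are not tight, their duals are 0.
Dual feasibility on the basic columns requires 4·y_lathe time + 2·y_steel = 32, 3·y_lathe time + 4·y_steel = 29.
→ y_lathe time = 7 and y_steel = 2.
Δz = y_steel·Δb = 2 × (-1) = -2, so new z* = 1607 − 2 = 1605.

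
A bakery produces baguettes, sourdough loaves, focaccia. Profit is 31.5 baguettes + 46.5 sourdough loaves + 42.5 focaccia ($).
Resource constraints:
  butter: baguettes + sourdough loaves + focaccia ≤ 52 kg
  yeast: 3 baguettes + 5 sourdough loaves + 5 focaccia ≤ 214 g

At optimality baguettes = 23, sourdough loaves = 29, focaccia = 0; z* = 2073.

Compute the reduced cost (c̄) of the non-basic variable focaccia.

Check each constraint at x*: butter 52/52 (tight); yeast 214/214 (tight).
From A_Bᵀ y = c: 1·y_butter + 3·y_yeast = 31.5; 1·y_butter + 5·y_yeast = 46.5.
This yields shadow prices y_butter = 9, y_yeast = 7.5.
Reduced cost of focaccia: c₃ − yᵀa₃ = 42.5 − (9·1 + 7.5·5) = 42.5 − 46.5 = -4.

-4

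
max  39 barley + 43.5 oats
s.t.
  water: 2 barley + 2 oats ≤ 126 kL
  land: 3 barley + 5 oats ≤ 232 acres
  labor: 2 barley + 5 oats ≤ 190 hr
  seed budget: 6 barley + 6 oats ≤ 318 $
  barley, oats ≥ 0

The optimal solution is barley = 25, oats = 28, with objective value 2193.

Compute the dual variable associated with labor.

Binding: labor and seed budget. Non-binding: water (20 unused), land (17 unused).
Slack constraints have shadow price 0 (complementary slackness).
Dual feasibility on the basic columns requires 2·y_labor + 6·y_seed budget = 39, 5·y_labor + 6·y_seed budget = 43.5.
This yields shadow prices y_labor = 1.5, y_seed budget = 6.
Shadow price of labor = 1.5.

1.5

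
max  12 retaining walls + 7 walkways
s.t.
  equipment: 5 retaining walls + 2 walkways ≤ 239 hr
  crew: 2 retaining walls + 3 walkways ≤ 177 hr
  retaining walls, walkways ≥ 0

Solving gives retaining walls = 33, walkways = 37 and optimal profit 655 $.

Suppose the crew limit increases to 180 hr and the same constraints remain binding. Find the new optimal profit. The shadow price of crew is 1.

658

Δb = 3, so new z* = 655 + (1)·(3) = 655 + 3 = 658.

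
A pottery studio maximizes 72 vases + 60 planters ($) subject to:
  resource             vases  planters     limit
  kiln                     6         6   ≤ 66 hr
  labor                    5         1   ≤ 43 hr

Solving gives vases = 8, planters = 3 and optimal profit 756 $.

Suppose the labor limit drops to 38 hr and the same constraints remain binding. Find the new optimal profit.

741

Check each constraint at x*: kiln 66/66 (tight); labor 43/43 (tight).
From A_Bᵀ y = c: 6·y_kiln + 5·y_labor = 72; 6·y_kiln + 1·y_labor = 60.
→ y_kiln = 9.5 and y_labor = 3.
Δz = y_labor·Δb = 3 × (-5) = -15, so new z* = 756 − 15 = 741.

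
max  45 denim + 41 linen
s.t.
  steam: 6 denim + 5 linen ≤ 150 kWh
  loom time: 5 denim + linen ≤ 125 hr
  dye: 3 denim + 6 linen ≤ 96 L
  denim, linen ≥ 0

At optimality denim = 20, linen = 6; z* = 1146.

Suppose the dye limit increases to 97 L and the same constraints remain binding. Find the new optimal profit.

At the optimum: steam uses 150 of 150 (binding); loom time uses 106 of 125 (slack = 19); dye uses 96 of 96 (binding).
Slack constraints have shadow price 0 (complementary slackness).
Dual feasibility on the basic columns requires 6·y_steam + 3·y_dye = 45, 5·y_steam + 6·y_dye = 41.
This yields shadow prices y_steam = 7, y_dye = 1.
Δz = y_dye·Δb = 1 × (1) = 1, so new z* = 1146 + 1 = 1147.

1147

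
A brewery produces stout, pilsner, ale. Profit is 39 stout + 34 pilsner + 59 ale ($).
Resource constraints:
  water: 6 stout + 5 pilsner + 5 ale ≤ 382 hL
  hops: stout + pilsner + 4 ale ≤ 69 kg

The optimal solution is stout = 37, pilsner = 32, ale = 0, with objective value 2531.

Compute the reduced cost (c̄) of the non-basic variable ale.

-2

At the optimum: water uses 382 of 382 (binding); hops uses 69 of 69 (binding).
From A_Bᵀ y = c: 6·y_water + 1·y_hops = 39; 5·y_water + 1·y_hops = 34.
Solving: y_water = 5, y_hops = 9.
Reduced cost of ale: c₃ − yᵀa₃ = 59 − (5·5 + 9·4) = 59 − 61 = -2.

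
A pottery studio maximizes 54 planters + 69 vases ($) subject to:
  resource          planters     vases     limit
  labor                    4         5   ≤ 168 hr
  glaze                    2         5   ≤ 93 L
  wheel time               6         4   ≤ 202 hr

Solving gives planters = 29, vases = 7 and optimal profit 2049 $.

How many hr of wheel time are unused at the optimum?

0

wheel time used = 6·29 + 4·7 = 202; slack = 202 − 202 = 0.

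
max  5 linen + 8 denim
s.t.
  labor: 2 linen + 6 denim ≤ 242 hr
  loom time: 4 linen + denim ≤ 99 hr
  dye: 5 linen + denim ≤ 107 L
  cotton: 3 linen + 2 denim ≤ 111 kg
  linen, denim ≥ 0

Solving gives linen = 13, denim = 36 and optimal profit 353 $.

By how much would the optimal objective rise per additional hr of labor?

1

At the optimum: labor uses 242 of 242 (binding); loom time uses 88 of 99 (slack = 11); dye uses 101 of 107 (slack = 6); cotton uses 111 of 111 (binding).
By complementary slackness, y = 0 for the non-binding constraints.
From A_Bᵀ y = c: 2·y_labor + 3·y_cotton = 5; 6·y_labor + 2·y_cotton = 8.
This yields shadow prices y_labor = 1, y_cotton = 1.
Shadow price of labor = 1.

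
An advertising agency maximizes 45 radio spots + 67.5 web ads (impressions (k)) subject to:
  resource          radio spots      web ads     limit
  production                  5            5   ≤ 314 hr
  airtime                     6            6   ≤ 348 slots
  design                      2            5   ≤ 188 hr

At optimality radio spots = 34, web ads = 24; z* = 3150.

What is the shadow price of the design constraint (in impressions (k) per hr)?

7.5

Binding: airtime and design. Non-binding: production (24 unused).
Slack constraints have shadow price 0 (complementary slackness).
Dual feasibility on the basic columns requires 6·y_airtime + 2·y_design = 45, 6·y_airtime + 5·y_design = 67.5.
→ y_airtime = 5 and y_design = 7.5.
Shadow price of design = 7.5.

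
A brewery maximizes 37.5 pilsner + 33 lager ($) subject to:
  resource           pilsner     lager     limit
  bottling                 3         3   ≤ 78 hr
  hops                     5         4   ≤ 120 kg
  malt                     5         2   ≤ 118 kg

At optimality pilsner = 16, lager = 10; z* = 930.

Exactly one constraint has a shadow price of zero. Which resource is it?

malt

bottling: 78/78 (binding)
hops: 120/120 (binding)
malt: 100/118 (slack 18)
By complementary slackness, a constraint with positive slack has shadow price 0 → malt.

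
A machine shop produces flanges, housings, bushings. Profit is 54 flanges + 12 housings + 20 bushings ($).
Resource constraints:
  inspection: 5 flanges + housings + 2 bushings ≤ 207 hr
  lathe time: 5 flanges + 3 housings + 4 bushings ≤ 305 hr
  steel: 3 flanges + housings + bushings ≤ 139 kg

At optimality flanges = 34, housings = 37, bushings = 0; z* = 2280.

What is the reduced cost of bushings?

-1

At the optimum: inspection uses 207 of 207 (binding); lathe time uses 281 of 305 (slack = 24); steel uses 139 of 139 (binding).
By complementary slackness, y = 0 for the non-binding constraint.
The binding rows give the dual system: 5·y_inspection + 3·y_steel = 54 and 1·y_inspection + 1·y_steel = 12.
→ y_inspection = 9 and y_steel = 3.
Reduced cost of bushings: c₃ − yᵀa₃ = 20 − (9·2 + 3·1) = 20 − 21 = -1.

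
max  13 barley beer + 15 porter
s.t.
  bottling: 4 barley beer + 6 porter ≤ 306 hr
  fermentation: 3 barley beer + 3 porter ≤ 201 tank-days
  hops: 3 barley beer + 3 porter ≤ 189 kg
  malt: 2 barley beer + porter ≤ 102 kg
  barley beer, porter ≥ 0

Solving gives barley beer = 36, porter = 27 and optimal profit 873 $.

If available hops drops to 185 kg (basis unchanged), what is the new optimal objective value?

Binding: bottling and hops. Non-binding: fermentation (12 unused), malt (3 unused).
Slack constraints have shadow price 0 (complementary slackness).
The binding rows give the dual system: 4·y_bottling + 3·y_hops = 13 and 6·y_bottling + 3·y_hops = 15.
→ y_bottling = 1 and y_hops = 3.
Δz = y_hops·Δb = 3 × (-4) = -12, so new z* = 873 − 12 = 861.

861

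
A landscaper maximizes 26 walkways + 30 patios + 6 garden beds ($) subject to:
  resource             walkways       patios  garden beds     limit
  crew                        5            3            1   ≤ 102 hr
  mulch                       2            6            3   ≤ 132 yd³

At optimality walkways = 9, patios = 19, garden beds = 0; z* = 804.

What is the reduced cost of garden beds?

Both crew and mulch are binding at x*.
Dual feasibility on the basic columns requires 5·y_crew + 2·y_mulch = 26, 3·y_crew + 6·y_mulch = 30.
→ y_crew = 4 and y_mulch = 3.
Reduced cost of garden beds: c₃ − yᵀa₃ = 6 − (4·1 + 3·3) = 6 − 13 = -7.

-7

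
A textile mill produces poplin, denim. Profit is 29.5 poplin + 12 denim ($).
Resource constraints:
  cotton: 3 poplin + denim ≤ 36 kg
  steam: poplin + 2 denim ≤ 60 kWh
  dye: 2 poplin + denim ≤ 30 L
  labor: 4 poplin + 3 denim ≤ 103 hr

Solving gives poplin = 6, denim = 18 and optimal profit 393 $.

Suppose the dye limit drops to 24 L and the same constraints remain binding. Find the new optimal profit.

Check each constraint at x*: cotton 36/36 (tight); steam 42/60 (slack 18); dye 30/30 (tight); labor 78/103 (slack 25).
Slack constraints have shadow price 0 (complementary slackness).
From A_Bᵀ y = c: 3·y_cotton + 2·y_dye = 29.5; 1·y_cotton + 1·y_dye = 12.
Solving: y_cotton = 5.5, y_dye = 6.5.
Δz = y_dye·Δb = 6.5 × (-6) = -39, so new z* = 393 − 39 = 354.

354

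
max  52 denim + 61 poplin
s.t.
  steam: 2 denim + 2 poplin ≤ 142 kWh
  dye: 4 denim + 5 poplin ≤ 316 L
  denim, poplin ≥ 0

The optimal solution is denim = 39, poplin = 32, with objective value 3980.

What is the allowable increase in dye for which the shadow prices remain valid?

Binding constraints: steam, dye. The basis is B = [[2,2],[4,5]] with det 2.
Per unit increase in dye, x* moves by d = (-1, 1).
The basis stays optimal until denim reaches 0; allowable increase = 39 L.

39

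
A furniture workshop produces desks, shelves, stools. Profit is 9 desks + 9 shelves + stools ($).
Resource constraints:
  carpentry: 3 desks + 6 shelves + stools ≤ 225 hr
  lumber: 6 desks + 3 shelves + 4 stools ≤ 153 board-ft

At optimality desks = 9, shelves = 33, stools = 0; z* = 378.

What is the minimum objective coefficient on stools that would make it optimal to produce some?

5

At the optimum: carpentry uses 225 of 225 (binding); lumber uses 153 of 153 (binding).
The binding rows give the dual system: 3·y_carpentry + 6·y_lumber = 9 and 6·y_carpentry + 3·y_lumber = 9.
Solving: y_carpentry = 1, y_lumber = 1.
stools enters the basis when its profit ≥ yᵀa₃ = 1·1 + 1·4 = 5.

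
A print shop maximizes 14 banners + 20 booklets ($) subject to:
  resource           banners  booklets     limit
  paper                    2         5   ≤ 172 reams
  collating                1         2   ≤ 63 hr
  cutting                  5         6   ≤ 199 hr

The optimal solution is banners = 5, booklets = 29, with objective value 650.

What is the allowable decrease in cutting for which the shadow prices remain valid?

10

Binding constraints: collating, cutting. The basis is B = [[1,2],[5,6]] with det -4.
Per unit decrease in cutting, x* moves by d = (-0.5, 0.25).
The basis stays optimal until banners reaches 0; allowable decrease = 10 hr.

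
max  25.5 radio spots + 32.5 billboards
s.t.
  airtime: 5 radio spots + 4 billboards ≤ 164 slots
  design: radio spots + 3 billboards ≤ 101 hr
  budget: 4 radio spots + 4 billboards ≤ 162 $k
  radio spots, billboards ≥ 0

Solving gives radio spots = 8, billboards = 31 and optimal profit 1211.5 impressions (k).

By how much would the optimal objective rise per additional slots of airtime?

4

Check each constraint at x*: airtime 164/164 (tight); design 101/101 (tight); budget 156/162 (slack 6).
By complementary slackness, y = 0 for the non-binding constraint.
From A_Bᵀ y = c: 5·y_airtime + 1·y_design = 25.5; 4·y_airtime + 3·y_design = 32.5.
Solving: y_airtime = 4, y_design = 5.5.
Shadow price of airtime = 4.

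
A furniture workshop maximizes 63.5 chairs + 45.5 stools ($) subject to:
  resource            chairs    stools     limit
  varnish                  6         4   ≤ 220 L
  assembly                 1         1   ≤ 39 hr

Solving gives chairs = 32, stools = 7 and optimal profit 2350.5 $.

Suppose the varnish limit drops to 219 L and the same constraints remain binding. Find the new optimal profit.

At the optimum: varnish uses 220 of 220 (binding); assembly uses 39 of 39 (binding).
From A_Bᵀ y = c: 6·y_varnish + 1·y_assembly = 63.5; 4·y_varnish + 1·y_assembly = 45.5.
This yields shadow prices y_varnish = 9, y_assembly = 9.5.
Δz = y_varnish·Δb = 9 × (-1) = -9, so new z* = 2350.5 − 9 = 2341.5.

2341.5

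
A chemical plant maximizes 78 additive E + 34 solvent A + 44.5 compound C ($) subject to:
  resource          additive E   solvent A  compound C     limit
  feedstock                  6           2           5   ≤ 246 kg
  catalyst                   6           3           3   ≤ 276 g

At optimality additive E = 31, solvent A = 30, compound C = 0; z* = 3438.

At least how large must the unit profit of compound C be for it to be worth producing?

49

At the optimum: feedstock uses 246 of 246 (binding); catalyst uses 276 of 276 (binding).
The binding rows give the dual system: 6·y_feedstock + 6·y_catalyst = 78 and 2·y_feedstock + 3·y_catalyst = 34.
This yields shadow prices y_feedstock = 5, y_catalyst = 8.
compound C enters the basis when its profit ≥ yᵀa₃ = 5·5 + 8·3 = 49.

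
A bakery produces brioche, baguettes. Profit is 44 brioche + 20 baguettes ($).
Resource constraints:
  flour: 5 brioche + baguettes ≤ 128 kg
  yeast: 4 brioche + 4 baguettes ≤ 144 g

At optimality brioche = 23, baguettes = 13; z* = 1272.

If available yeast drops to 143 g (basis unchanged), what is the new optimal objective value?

1268.5

Check each constraint at x*: flour 128/128 (tight); yeast 144/144 (tight).
From A_Bᵀ y = c: 5·y_flour + 4·y_yeast = 44; 1·y_flour + 4·y_yeast = 20.
Solving: y_flour = 6, y_yeast = 3.5.
Δz = y_yeast·Δb = 3.5 × (-1) = -3.5, so new z* = 1272 − 3.5 = 1268.5.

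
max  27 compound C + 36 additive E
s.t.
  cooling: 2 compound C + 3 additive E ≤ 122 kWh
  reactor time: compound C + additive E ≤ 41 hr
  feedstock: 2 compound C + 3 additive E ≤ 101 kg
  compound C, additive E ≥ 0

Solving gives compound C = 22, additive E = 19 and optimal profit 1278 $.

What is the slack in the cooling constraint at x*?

cooling used = 2·22 + 3·19 = 101; slack = 122 − 101 = 21.

21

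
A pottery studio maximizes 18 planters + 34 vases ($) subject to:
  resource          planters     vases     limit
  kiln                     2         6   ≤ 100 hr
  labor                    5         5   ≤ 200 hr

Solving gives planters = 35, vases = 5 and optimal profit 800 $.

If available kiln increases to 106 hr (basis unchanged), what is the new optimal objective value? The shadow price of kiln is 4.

Δb = 6, so new z* = 800 + (4)·(6) = 800 + 24 = 824.

824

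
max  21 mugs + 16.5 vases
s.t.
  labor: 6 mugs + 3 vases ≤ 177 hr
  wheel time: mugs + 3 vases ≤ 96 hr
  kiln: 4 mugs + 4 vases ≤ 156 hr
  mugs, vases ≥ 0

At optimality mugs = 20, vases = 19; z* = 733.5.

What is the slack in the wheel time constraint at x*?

wheel time used = 1·20 + 3·19 = 77; slack = 96 − 77 = 19.

19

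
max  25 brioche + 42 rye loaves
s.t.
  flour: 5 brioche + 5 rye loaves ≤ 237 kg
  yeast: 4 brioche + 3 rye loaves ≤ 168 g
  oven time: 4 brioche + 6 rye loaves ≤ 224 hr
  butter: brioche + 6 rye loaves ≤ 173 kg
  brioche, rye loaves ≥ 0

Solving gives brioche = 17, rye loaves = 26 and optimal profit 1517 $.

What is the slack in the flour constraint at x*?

22

flour used = 5·17 + 5·26 = 215; slack = 237 − 215 = 22.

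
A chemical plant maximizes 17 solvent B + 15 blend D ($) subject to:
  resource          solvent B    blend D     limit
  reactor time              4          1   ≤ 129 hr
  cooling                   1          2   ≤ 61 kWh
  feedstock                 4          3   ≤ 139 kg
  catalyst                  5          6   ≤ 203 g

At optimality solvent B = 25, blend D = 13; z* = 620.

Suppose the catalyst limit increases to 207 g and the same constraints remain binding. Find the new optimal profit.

Binding: feedstock and catalyst. Non-binding: reactor time (16 unused), cooling (10 unused).
Slack constraints have shadow price 0 (complementary slackness).
From A_Bᵀ y = c: 4·y_feedstock + 5·y_catalyst = 17; 3·y_feedstock + 6·y_catalyst = 15.
→ y_feedstock = 3 and y_catalyst = 1.
Δz = y_catalyst·Δb = 1 × (4) = 4, so new z* = 620 + 4 = 624.

624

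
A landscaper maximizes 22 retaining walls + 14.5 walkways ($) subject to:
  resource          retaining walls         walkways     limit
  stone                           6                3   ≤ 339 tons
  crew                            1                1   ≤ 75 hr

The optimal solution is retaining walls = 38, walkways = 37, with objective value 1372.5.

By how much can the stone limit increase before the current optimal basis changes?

111

Binding constraints: stone, crew. The basis is B = [[6,3],[1,1]] with det 3.
Per unit increase in stone, x* moves by d = (0.3333, -0.3333).
The basis stays optimal until walkways reaches 0; allowable increase = 111 tons.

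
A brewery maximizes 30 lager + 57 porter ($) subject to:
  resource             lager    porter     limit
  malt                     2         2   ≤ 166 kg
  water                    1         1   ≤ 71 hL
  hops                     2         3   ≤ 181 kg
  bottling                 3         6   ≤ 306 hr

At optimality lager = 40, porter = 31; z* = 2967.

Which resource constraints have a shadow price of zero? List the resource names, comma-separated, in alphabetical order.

hops, malt

malt: 142/166 (slack 24)
water: 71/71 (binding)
hops: 173/181 (slack 8)
bottling: 306/306 (binding)
By complementary slackness, a constraint with positive slack has shadow price 0 → hops, malt.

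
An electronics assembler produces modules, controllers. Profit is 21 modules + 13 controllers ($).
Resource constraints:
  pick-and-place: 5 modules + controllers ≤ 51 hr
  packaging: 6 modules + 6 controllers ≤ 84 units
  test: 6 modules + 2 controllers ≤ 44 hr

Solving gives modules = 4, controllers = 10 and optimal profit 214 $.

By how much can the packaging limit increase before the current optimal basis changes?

Binding constraints: packaging, test. The basis is B = [[6,6],[6,2]] with det -24.
Per unit increase in packaging, x* moves by d = (-0.0833, 0.25).
The basis stays optimal until modules reaches 0; allowable increase = 48 units.

48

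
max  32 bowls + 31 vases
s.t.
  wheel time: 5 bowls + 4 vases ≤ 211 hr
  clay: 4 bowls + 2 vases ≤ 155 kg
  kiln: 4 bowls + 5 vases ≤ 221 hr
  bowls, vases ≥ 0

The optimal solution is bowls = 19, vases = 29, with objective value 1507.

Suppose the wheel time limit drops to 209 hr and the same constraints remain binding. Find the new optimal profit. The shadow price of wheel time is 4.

1499

Δb = -2, so new z* = 1507 + (4)·(-2) = 1507 − 8 = 1499.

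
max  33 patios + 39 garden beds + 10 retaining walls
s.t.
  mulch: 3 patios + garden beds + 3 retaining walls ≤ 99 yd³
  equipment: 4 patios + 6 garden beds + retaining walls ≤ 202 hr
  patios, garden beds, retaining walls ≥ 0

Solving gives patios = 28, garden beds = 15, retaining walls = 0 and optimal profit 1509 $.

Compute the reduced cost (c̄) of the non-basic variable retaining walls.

At the optimum: mulch uses 99 of 99 (binding); equipment uses 202 of 202 (binding).
The binding rows give the dual system: 3·y_mulch + 4·y_equipment = 33 and 1·y_mulch + 6·y_equipment = 39.
Solving: y_mulch = 3, y_equipment = 6.
Reduced cost of retaining walls: c₃ − yᵀa₃ = 10 − (3·3 + 6·1) = 10 − 15 = -5.

-5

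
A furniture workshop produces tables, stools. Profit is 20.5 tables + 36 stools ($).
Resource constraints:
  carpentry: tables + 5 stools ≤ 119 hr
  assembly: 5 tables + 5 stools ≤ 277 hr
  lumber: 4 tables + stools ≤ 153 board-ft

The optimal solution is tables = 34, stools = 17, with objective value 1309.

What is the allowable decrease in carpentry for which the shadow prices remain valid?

Binding constraints: carpentry, lumber. The basis is B = [[1,5],[4,1]] with det -19.
Per unit decrease in carpentry, x* moves by d = (0.0526, -0.2105).
The basis stays optimal until stools reaches 0; allowable decrease = 80.75 hr.

80.75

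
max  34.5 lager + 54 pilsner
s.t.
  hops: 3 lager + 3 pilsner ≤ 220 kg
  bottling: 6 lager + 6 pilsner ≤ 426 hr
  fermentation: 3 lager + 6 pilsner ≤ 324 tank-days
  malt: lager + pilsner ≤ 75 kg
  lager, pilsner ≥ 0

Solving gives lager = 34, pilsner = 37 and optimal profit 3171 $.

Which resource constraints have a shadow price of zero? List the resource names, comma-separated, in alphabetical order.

hops, malt

hops: 213/220 (slack 7)
bottling: 426/426 (binding)
fermentation: 324/324 (binding)
malt: 71/75 (slack 4)
By complementary slackness, a constraint with positive slack has shadow price 0 → hops, malt.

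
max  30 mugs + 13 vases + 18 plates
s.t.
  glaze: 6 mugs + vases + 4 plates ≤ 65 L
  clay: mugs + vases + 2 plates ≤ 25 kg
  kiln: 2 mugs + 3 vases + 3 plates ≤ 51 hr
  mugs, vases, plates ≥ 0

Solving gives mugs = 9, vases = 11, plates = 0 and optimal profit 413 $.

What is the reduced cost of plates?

-7

Check each constraint at x*: glaze 65/65 (tight); clay 20/25 (slack 5); kiln 51/51 (tight).
Since clay is not tight, its dual is 0.
From A_Bᵀ y = c: 6·y_glaze + 2·y_kiln = 30; 1·y_glaze + 3·y_kiln = 13.
Solving: y_glaze = 4, y_kiln = 3.
Reduced cost of plates: c₃ − yᵀa₃ = 18 − (4·4 + 3·3) = 18 − 25 = -7.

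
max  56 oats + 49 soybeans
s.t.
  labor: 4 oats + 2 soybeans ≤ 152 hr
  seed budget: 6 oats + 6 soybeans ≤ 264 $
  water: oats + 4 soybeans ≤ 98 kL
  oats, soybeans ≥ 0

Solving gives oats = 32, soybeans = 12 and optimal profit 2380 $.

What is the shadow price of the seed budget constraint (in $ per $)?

At the optimum: labor uses 152 of 152 (binding); seed budget uses 264 of 264 (binding); water uses 80 of 98 (slack = 18).
By complementary slackness, y = 0 for the non-binding constraint.
From A_Bᵀ y = c: 4·y_labor + 6·y_seed budget = 56; 2·y_labor + 6·y_seed budget = 49.
→ y_labor = 3.5 and y_seed budget = 7.
Shadow price of seed budget = 7.

7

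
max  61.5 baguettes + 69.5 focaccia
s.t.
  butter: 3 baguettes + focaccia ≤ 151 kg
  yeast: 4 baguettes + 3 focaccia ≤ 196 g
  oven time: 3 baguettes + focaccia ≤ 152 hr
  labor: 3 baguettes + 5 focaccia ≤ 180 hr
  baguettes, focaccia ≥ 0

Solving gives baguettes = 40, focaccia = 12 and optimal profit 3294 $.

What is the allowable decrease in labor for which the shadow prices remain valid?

Binding constraints: yeast, labor. The basis is B = [[4,3],[3,5]] with det 11.
Per unit decrease in labor, x* moves by d = (0.2727, -0.3636).
The basis stays optimal until focaccia reaches 0; allowable decrease = 33 hr.

33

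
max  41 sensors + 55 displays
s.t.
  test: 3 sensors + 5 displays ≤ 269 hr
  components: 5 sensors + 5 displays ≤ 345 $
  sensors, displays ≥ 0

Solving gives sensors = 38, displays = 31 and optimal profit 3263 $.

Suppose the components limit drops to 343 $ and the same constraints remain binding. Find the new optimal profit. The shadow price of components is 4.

Δb = -2, so new z* = 3263 + (4)·(-2) = 3263 − 8 = 3255.

3255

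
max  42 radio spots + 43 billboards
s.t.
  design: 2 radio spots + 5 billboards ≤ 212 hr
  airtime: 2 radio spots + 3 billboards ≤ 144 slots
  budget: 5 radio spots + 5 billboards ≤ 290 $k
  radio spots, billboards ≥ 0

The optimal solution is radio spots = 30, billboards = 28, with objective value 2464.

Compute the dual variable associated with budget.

8

Check each constraint at x*: design 200/212 (slack 12); airtime 144/144 (tight); budget 290/290 (tight).
Since design is not tight, its dual is 0.
From A_Bᵀ y = c: 2·y_airtime + 5·y_budget = 42; 3·y_airtime + 5·y_budget = 43.
This yields shadow prices y_airtime = 1, y_budget = 8.
Shadow price of budget = 8.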